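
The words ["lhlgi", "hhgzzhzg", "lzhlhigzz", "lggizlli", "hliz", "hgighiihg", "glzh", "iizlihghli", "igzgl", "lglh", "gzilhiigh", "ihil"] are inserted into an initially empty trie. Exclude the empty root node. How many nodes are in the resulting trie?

Trace insertions, counting only characters that open a new branch:
  "lhlgi" → 5 new (l, h, l, g, i)
  "hhgzzhzg" → 8 new (h, h, g, z, z, h, z, g)
  "lzhlhigzz" → prefix "l" already present; 8 new (z, h, l, h, i, g, z, z)
  "lggizlli" → prefix "l" already present; 7 new (g, g, i, z, l, l, i)
  "hliz" → prefix "h" already present; 3 new (l, i, z)
  "hgighiihg" → prefix "h" already present; 8 new (g, i, g, h, i, i, h, g)
  "glzh" → 4 new (g, l, z, h)
  "iizlihghli" → 10 new (i, i, z, l, i, h, g, h, l, i)
  "igzgl" → prefix "i" already present; 4 new (g, z, g, l)
  "lglh" → prefix "lg" already present; 2 new (l, h)
  "gzilhiigh" → prefix "g" already present; 8 new (z, i, l, h, i, i, g, h)
  "ihil" → prefix "i" already present; 3 new (h, i, l)
Total nodes = 5 + 8 + 8 + 7 + 3 + 8 + 4 + 10 + 4 + 2 + 8 + 3 = 70

70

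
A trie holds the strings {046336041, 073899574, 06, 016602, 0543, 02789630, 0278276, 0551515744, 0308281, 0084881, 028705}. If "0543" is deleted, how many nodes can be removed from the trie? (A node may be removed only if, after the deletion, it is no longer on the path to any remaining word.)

2

Walk "0543" from the leaf back toward the root, removing each node that no remaining word uses.
The suffix "43" (2 nodes) is used only by "0543"; the node for "05" still has the child "5", so pruning stops there.
Nodes removed: 2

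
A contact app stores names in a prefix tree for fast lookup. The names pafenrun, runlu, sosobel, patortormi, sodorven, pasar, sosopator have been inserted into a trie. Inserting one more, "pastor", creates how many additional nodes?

3

"pas" is already a path in the trie; the remaining "tor" must be added.
So 6 − 3 = 3 new nodes.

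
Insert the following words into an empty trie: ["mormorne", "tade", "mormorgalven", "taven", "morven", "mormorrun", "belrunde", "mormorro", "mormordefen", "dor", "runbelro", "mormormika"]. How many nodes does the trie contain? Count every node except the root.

56

Insert word by word; a character creates a node only if that edge doesn't already exist:
  "mormorne" → 8 new (m, o, r, m, o, r, n, e)
  "tade" → 4 new (t, a, d, e)
  "mormorgalven" → prefix "mormor" already present; 6 new (g, a, l, v, e, n)
  "taven" → prefix "ta" already present; 3 new (v, e, n)
  "morven" → prefix "mor" already present; 3 new (v, e, n)
  "mormorrun" → prefix "mormor" already present; 3 new (r, u, n)
  "belrunde" → 8 new (b, e, l, r, u, n, d, e)
  "mormorro" → prefix "mormorr" already present; 1 new (o)
  "mormordefen" → prefix "mormor" already present; 5 new (d, e, f, e, n)
  "dor" → 3 new (d, o, r)
  "runbelro" → 8 new (r, u, n, b, e, l, r, o)
  "mormormika" → prefix "mormor" already present; 4 new (m, i, k, a)
Total nodes = 8 + 4 + 6 + 3 + 3 + 3 + 8 + 1 + 5 + 3 + 8 + 4 = 56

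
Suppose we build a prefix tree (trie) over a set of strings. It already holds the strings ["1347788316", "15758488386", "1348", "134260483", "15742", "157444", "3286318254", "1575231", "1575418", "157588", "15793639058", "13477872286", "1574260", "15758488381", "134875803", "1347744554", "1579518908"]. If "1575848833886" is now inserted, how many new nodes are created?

4

Walking "1575848833886" from the root, the first 9 characters ("157584883") follow existing edges; "3" is the first miss.
So 13 − 9 = 4 new nodes.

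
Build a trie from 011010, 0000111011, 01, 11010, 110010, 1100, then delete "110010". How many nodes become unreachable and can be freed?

After clearing the end-marker at "110010", prune upward until reaching a node still needed by another word.
The suffix "10" (2 nodes) is used only by "110010"; "1100" is itself a stored word, so pruning stops there.
Nodes removed: 2

2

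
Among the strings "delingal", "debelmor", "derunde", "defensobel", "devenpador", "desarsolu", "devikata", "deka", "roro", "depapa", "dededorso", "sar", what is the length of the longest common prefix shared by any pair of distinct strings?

Look for the deepest trie node that still has at least two words in its subtree.
"devenpador" and "devikata" agree on "dev" (3 characters) before diverging; nothing deeper is shared.
Longest shared-prefix length: 3

3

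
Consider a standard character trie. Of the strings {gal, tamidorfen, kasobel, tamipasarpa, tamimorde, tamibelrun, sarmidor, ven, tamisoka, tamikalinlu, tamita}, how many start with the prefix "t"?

Walk to "t"; the words in its subtree are exactly those with that prefix.
Matches: "tamibelrun", "tamidorfen", "tamikalinlu", "tamimorde", "tamipasarpa", "tamisoka", "tamita"
Count: 7

7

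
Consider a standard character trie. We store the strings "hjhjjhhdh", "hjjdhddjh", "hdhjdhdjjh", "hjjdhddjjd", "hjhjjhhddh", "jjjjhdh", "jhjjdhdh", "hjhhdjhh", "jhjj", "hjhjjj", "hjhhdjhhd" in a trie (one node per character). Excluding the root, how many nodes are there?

Count nodes per top-level branch (shared prefixes stored once):
  'h'-branch (hdhjdhdjjh, hjhhdjhh, hjhhdjhhd, hjhjjhhddh, hjhjjhhdh, hjhjjj, hjjdhddjh, hjjdhddjjd): 36 nodes
  'j'-branch (jhjj, jhjjdhdh, jjjjhdh): 14 nodes
Sum: 50

50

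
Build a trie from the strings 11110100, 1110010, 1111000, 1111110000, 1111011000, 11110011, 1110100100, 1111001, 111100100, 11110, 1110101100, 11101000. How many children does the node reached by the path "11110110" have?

1

Walk "11110110" from the root, arriving at one node.
Distinct next characters after "11110110": 0.
That node has 1 child edge.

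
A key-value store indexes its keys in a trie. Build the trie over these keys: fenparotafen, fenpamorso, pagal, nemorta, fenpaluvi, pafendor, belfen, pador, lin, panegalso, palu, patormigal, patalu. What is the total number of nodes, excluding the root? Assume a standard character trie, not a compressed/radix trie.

71

Count nodes per top-level branch (shared prefixes stored once):
  'b'-branch (belfen): 6 nodes
  'f'-branch (fenpaluvi, fenpamorso, fenparotafen): 21 nodes
  'l'-branch (lin): 3 nodes
  'n'-branch (nemorta): 7 nodes
  'p'-branch (pador, pafendor, pagal, palu, panegalso, patalu, patormigal): 34 nodes
Sum: 71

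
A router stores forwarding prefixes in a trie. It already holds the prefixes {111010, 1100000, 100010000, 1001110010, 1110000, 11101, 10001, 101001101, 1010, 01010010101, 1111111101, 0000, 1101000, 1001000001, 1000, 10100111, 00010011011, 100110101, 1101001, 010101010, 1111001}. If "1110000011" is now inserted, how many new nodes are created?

3

"1110000" is already a path in the trie; the remaining "011" must be added.
New nodes needed: |"1110000011"| − 7 = 10 − 7 = 3.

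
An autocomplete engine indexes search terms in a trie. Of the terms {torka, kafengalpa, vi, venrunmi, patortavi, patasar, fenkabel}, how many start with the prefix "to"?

1

Traverse to the node for "to", then collect every word in that subtree.
Matches: "torka"
Count: 1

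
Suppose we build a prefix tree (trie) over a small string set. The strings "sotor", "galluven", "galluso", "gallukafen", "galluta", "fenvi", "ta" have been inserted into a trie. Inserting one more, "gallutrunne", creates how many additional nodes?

"gallut" is already a path in the trie; the remaining "runne" must be added.
New nodes needed: |"gallutrunne"| − 6 = 11 − 6 = 5.

5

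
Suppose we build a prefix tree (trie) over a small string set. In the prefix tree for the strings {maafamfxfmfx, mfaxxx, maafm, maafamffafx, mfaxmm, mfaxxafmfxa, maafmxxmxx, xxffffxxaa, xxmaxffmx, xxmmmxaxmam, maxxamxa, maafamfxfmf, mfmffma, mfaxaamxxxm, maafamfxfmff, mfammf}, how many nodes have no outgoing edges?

Leaves are exactly the stored words that no other stored word extends.
Those words: "maafamffafx", "maafamfxfmff", "maafamfxfmfx", "maafmxxmxx", "maxxamxa", "mfammf", "mfaxaamxxxm", "mfaxmm", "mfaxxafmfxa", "mfaxxx", "mfmffma", "xxffffxxaa", "xxmaxffmx", "xxmmmxaxmam"
Leaf count: 14

14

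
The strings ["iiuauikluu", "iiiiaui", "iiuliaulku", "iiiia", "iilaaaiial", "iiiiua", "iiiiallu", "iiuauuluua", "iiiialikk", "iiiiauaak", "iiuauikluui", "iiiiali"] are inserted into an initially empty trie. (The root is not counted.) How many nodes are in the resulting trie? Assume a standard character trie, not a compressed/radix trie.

47

Insert word by word; a character creates a node only if that edge doesn't already exist:
  "iiuauikluu" → 10 new (i, i, u, a, u, i, k, l, u, u)
  "iiiiaui" → prefix "ii" already present; 5 new (i, i, a, u, i)
  "iiuliaulku" → prefix "iiu" already present; 7 new (l, i, a, u, l, k, u)
  "iiiia" → prefix "iiiia" already present; 0 new (none)
  "iilaaaiial" → prefix "ii" already present; 8 new (l, a, a, a, i, i, a, l)
  "iiiiua" → prefix "iiii" already present; 2 new (u, a)
  "iiiiallu" → prefix "iiiia" already present; 3 new (l, l, u)
  "iiuauuluua" → prefix "iiuau" already present; 5 new (u, l, u, u, a)
  "iiiialikk" → prefix "iiiial" already present; 3 new (i, k, k)
  "iiiiauaak" → prefix "iiiiau" already present; 3 new (a, a, k)
  "iiuauikluui" → prefix "iiuauikluu" already present; 1 new (i)
  "iiiiali" → prefix "iiiiali" already present; 0 new (none)
Total nodes = 10 + 5 + 7 + 0 + 8 + 2 + 3 + 5 + 3 + 3 + 1 + 0 = 47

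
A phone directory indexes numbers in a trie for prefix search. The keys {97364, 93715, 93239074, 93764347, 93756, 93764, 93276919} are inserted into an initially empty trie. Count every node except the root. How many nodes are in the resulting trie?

27

Insert word by word; a character creates a node only if that edge doesn't already exist:
  "97364" → 5 new (9, 7, 3, 6, 4)
  "93715" → prefix "9" already present; 4 new (3, 7, 1, 5)
  "93239074" → prefix "93" already present; 6 new (2, 3, 9, 0, 7, 4)
  "93764347" → prefix "937" already present; 5 new (6, 4, 3, 4, 7)
  "93756" → prefix "937" already present; 2 new (5, 6)
  "93764" → prefix "93764" already present; 0 new (none)
  "93276919" → prefix "932" already present; 5 new (7, 6, 9, 1, 9)
Total nodes = 5 + 4 + 6 + 5 + 2 + 0 + 5 = 27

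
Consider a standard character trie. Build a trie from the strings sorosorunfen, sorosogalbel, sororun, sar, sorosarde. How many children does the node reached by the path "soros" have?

The children of the "soros" node are the distinct next characters among strings starting with "soros".
Distinct next characters after "soros": a, o.
That node has 2 child edges.

2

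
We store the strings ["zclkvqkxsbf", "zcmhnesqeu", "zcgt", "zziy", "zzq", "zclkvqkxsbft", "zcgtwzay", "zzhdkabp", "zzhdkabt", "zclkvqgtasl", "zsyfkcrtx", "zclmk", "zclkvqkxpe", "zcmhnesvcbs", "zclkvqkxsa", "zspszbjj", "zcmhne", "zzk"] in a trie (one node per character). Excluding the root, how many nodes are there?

66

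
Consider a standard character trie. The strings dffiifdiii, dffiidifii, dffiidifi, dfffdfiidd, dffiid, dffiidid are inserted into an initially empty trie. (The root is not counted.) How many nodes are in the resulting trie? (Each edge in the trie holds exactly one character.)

23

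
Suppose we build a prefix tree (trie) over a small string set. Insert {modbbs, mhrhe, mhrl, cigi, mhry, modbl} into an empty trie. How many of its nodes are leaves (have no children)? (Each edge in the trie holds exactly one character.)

A leaf is a node with no children — equivalently, the end of a word that is not a proper prefix of any other stored word.
Those words: "cigi", "mhrhe", "mhrl", "mhry", "modbbs", "modbl"
Leaf count: 6

6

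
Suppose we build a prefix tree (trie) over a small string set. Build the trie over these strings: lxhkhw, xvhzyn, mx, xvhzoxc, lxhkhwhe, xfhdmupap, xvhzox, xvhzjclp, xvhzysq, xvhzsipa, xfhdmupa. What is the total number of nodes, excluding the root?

For each word, the new-node count is its length minus the longest prefix already in the trie:
  "lxhkhw" → 6 new (l, x, h, k, h, w)
  "xvhzyn" → 6 new (x, v, h, z, y, n)
  "mx" → 2 new (m, x)
  "xvhzoxc" → prefix "xvhz" already present; 3 new (o, x, c)
  "lxhkhwhe" → prefix "lxhkhw" already present; 2 new (h, e)
  "xfhdmupap" → prefix "x" already present; 8 new (f, h, d, m, u, p, a, p)
  "xvhzox" → prefix "xvhzox" already present; 0 new (none)
  "xvhzjclp" → prefix "xvhz" already present; 4 new (j, c, l, p)
  "xvhzysq" → prefix "xvhzy" already present; 2 new (s, q)
  "xvhzsipa" → prefix "xvhz" already present; 4 new (s, i, p, a)
  "xfhdmupa" → prefix "xfhdmupa" already present; 0 new (none)
Total nodes = 6 + 6 + 2 + 3 + 2 + 8 + 0 + 4 + 2 + 4 + 0 = 37

37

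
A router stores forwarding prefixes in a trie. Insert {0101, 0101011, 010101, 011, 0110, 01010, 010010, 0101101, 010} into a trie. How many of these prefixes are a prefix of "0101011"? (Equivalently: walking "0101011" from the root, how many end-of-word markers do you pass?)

Traverse "0101011" character by character; count nodes along the way that are marked as word ends.
Prefixes of the query that are stored words: "010", "0101", "01010", "010101", "0101011"
Count: 5

5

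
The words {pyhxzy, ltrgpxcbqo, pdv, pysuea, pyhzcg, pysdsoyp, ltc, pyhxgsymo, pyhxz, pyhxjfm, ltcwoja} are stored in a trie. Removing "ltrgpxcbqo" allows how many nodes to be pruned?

8

Walk "ltrgpxcbqo" from the leaf back toward the root, removing each node that no remaining word uses.
The suffix "rgpxcbqo" (8 nodes) is used only by "ltrgpxcbqo"; the node for "lt" still has the child "c", so pruning stops there.
Nodes removed: 8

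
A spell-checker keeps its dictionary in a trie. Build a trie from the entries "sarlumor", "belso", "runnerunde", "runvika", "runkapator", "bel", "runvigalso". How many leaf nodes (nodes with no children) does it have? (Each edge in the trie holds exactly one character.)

6

A leaf is a node with no children — equivalently, the end of a word that is not a proper prefix of any other stored word.
Those words: "belso", "runkapator", "runnerunde", "runvigalso", "runvika", "sarlumor"
Leaf count: 6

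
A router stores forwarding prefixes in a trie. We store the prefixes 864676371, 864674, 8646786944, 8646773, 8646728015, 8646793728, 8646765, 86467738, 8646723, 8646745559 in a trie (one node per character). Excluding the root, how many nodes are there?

34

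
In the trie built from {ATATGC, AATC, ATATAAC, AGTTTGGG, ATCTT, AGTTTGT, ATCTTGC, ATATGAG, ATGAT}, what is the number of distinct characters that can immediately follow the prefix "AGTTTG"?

Walk "AGTTTG" from the root, arriving at one node.
Characters that immediately follow "AGTTTG" among the stored strings: {G, T}.
That node has 2 child edges.

2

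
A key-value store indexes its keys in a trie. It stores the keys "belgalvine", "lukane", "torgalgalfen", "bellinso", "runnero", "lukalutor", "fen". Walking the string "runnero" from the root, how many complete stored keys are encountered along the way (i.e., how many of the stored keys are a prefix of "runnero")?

Check each prefix of "runnero" against the stored set — each match is an end-marker on the path.
Prefixes of the query that are stored words: "runnero"
Count: 1

1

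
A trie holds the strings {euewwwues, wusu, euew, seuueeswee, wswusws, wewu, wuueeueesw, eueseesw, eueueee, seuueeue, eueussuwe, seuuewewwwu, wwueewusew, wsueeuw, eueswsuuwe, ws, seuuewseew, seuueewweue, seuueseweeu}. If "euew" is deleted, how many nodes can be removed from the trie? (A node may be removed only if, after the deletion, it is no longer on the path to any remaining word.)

Walk "euew" from the leaf back toward the root, removing each node that no remaining word uses.
Every node on "euew" is still needed (e.g. by "euewwwues"), so nothing is freed.
Nodes removed: 0

0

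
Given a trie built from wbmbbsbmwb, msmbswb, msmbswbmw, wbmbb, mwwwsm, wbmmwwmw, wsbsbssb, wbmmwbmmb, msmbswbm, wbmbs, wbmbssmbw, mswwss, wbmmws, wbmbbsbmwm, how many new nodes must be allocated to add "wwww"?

3

The longest prefix of "wwww" already in the trie is "w" (length 1).
So 4 − 1 = 3 new nodes.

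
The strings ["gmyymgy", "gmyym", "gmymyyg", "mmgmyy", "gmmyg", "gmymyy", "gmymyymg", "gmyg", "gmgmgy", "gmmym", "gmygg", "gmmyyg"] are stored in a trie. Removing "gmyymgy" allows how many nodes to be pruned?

2

After clearing the end-marker at "gmyymgy", prune upward until reaching a node still needed by another word.
The suffix "gy" (2 nodes) is used only by "gmyymgy"; "gmyym" is itself a stored word, so pruning stops there.
Nodes removed: 2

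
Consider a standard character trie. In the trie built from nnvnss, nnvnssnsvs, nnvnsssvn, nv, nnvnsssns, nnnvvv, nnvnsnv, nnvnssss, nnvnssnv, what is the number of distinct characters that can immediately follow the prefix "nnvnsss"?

Follow the path "nnvnsss" to its node, then look at its outgoing edges.
Distinct next characters after "nnvnsss": n, s, v.
That node has 3 child edges.

3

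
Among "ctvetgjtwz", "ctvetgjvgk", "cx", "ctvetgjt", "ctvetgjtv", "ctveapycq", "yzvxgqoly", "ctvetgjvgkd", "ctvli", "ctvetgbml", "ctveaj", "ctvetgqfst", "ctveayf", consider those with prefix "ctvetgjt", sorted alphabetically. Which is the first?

Filter for "ctvetgjt…" and sort: "ctvetgjt", "ctvetgjtv", "ctvetgjtwz"
Position 1: ctvetgjt

ctvetgjt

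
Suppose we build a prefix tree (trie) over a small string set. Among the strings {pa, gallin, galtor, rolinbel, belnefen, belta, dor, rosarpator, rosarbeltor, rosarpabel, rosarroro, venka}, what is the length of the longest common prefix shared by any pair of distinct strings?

7

Look for the deepest trie node that still has at least two words in its subtree.
e.g. "rosarpabel" and "rosarpator" share the prefix "rosarpa" of length 7; no pair shares a longer one.
Longest shared-prefix length: 7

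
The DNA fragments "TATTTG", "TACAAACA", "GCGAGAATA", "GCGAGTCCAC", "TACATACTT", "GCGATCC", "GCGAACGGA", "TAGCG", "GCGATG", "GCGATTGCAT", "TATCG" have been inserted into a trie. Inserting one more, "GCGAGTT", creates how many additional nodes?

1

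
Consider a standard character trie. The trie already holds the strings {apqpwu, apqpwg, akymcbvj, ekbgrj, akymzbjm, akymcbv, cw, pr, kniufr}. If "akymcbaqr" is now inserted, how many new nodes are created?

3

Walking "akymcbaqr" from the root, the first 6 characters ("akymcb") follow existing edges; "a" is the first miss.
Each of the 3 remaining characters creates one node.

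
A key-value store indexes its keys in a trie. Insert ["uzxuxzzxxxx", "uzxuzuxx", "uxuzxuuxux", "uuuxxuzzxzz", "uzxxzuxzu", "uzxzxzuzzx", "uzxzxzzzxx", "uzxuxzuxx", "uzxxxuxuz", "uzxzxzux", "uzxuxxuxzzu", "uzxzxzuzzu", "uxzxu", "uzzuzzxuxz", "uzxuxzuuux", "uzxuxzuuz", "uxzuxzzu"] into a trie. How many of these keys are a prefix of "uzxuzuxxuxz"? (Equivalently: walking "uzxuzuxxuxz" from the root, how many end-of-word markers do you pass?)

1

Check each prefix of "uzxuzuxxuxz" against the stored set — each match is an end-marker on the path.
Prefixes of the query that are stored words: "uzxuzuxx"
Count: 1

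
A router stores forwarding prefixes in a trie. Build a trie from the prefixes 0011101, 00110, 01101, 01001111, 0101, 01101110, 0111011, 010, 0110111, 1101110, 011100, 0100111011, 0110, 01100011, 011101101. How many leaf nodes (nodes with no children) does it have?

10

Leaves are exactly the stored words that no other stored word extends.
Those words: "00110", "0011101", "0100111011", "01001111", "0101", "01100011", "01101110", "011100", "011101101", "1101110"
Leaf count: 10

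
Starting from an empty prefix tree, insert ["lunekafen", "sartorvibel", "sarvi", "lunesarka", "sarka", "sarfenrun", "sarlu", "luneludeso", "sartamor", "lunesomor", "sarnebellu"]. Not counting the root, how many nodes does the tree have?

For each word, the new-node count is its length minus the longest prefix already in the trie:
  "lunekafen" → 9 new (l, u, n, e, k, a, f, e, n)
  "sartorvibel" → 11 new (s, a, r, t, o, r, v, i, b, e, l)
  "sarvi" → prefix "sar" already present; 2 new (v, i)
  "lunesarka" → prefix "lune" already present; 5 new (s, a, r, k, a)
  "sarka" → prefix "sar" already present; 2 new (k, a)
  "sarfenrun" → prefix "sar" already present; 6 new (f, e, n, r, u, n)
  "sarlu" → prefix "sar" already present; 2 new (l, u)
  "luneludeso" → prefix "lune" already present; 6 new (l, u, d, e, s, o)
  "sartamor" → prefix "sart" already present; 4 new (a, m, o, r)
  "lunesomor" → prefix "lunes" already present; 4 new (o, m, o, r)
  "sarnebellu" → prefix "sar" already present; 7 new (n, e, b, e, l, l, u)
Total nodes = 9 + 11 + 2 + 5 + 2 + 6 + 2 + 6 + 4 + 4 + 7 = 58

58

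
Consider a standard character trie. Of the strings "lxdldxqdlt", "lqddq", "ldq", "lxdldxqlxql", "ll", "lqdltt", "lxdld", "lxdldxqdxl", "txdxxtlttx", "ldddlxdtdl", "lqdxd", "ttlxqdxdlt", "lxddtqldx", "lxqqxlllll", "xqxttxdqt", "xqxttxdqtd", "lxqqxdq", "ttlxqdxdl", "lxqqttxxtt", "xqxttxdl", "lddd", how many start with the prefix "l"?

15

Filter for entries beginning with "l":
Matches: "lddd", "ldddlxdtdl", "ldq", "ll", "lqddq", "lqdltt", "lqdxd", "lxddtqldx", "lxdld", "lxdldxqdlt", "lxdldxqdxl", "lxdldxqlxql", "lxqqttxxtt", "lxqqxdq", "lxqqxlllll"
Count: 15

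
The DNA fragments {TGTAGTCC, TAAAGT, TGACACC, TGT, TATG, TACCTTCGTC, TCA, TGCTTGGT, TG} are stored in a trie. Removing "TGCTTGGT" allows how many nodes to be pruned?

After clearing the end-marker at "TGCTTGGT", prune upward until reaching a node still needed by another word.
The suffix "CTTGGT" (6 nodes) is used only by "TGCTTGGT"; the node for "TG" still has the child "T", so pruning stops there.
Nodes removed: 6

6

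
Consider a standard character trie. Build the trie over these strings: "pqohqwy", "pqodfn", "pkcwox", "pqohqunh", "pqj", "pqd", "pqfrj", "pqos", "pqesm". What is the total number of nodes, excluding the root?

Insert word by word; a character creates a node only if that edge doesn't already exist:
  "pqohqwy" → 7 new (p, q, o, h, q, w, y)
  "pqodfn" → prefix "pqo" already present; 3 new (d, f, n)
  "pkcwox" → prefix "p" already present; 5 new (k, c, w, o, x)
  "pqohqunh" → prefix "pqohq" already present; 3 new (u, n, h)
  "pqj" → prefix "pq" already present; 1 new (j)
  "pqd" → prefix "pq" already present; 1 new (d)
  "pqfrj" → prefix "pq" already present; 3 new (f, r, j)
  "pqos" → prefix "pqo" already present; 1 new (s)
  "pqesm" → prefix "pq" already present; 3 new (e, s, m)
Total nodes = 7 + 3 + 5 + 3 + 1 + 1 + 3 + 1 + 3 = 27

27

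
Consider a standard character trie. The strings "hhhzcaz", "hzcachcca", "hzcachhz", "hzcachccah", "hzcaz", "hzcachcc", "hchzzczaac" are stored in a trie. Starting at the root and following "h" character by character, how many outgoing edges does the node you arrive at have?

3

Walk "h" from the root, arriving at one node.
Distinct next characters after "h": c, h, z.
That node has 3 child edges.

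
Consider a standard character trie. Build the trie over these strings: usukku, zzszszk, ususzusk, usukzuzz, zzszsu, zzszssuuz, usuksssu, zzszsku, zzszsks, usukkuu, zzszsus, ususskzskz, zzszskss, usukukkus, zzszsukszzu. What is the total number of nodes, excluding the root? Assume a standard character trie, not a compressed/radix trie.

53

For each word, the new-node count is its length minus the longest prefix already in the trie:
  "usukku" → 6 new (u, s, u, k, k, u)
  "zzszszk" → 7 new (z, z, s, z, s, z, k)
  "ususzusk" → prefix "usu" already present; 5 new (s, z, u, s, k)
  "usukzuzz" → prefix "usuk" already present; 4 new (z, u, z, z)
  "zzszsu" → prefix "zzszs" already present; 1 new (u)
  "zzszssuuz" → prefix "zzszs" already present; 4 new (s, u, u, z)
  "usuksssu" → prefix "usuk" already present; 4 new (s, s, s, u)
  "zzszsku" → prefix "zzszs" already present; 2 new (k, u)
  "zzszsks" → prefix "zzszsk" already present; 1 new (s)
  "usukkuu" → prefix "usukku" already present; 1 new (u)
  "zzszsus" → prefix "zzszsu" already present; 1 new (s)
  "ususskzskz" → prefix "usus" already present; 6 new (s, k, z, s, k, z)
  "zzszskss" → prefix "zzszsks" already present; 1 new (s)
  "usukukkus" → prefix "usuk" already present; 5 new (u, k, k, u, s)
  "zzszsukszzu" → prefix "zzszsu" already present; 5 new (k, s, z, z, u)
Total nodes = 6 + 7 + 5 + 4 + 1 + 4 + 4 + 2 + 1 + 1 + 1 + 6 + 1 + 5 + 5 = 53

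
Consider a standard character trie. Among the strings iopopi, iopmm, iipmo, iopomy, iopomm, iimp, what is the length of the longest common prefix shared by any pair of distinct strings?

Equivalently: take the maximum, over all pairs, of their longest common prefix length.
e.g. "iopomm" and "iopomy" share the prefix "iopom" of length 5; no pair shares a longer one.
Longest shared-prefix length: 5

5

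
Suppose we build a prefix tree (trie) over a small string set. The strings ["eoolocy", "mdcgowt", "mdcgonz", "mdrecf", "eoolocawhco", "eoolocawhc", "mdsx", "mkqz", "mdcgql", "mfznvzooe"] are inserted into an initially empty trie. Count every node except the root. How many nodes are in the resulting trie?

40

Trace insertions, counting only characters that open a new branch:
  "eoolocy" → 7 new (e, o, o, l, o, c, y)
  "mdcgowt" → 7 new (m, d, c, g, o, w, t)
  "mdcgonz" → prefix "mdcgo" already present; 2 new (n, z)
  "mdrecf" → prefix "md" already present; 4 new (r, e, c, f)
  "eoolocawhco" → prefix "eooloc" already present; 5 new (a, w, h, c, o)
  "eoolocawhc" → prefix "eoolocawhc" already present; 0 new (none)
  "mdsx" → prefix "md" already present; 2 new (s, x)
  "mkqz" → prefix "m" already present; 3 new (k, q, z)
  "mdcgql" → prefix "mdcg" already present; 2 new (q, l)
  "mfznvzooe" → prefix "m" already present; 8 new (f, z, n, v, z, o, o, e)
Total nodes = 7 + 7 + 2 + 4 + 5 + 0 + 2 + 3 + 2 + 8 = 40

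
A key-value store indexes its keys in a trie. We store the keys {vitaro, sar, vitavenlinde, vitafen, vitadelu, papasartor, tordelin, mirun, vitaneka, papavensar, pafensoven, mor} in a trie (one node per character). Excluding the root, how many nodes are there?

67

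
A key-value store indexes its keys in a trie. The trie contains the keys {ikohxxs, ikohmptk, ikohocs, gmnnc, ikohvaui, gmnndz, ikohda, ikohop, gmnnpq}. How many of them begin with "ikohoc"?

Walk to "ikohoc"; the words in its subtree are exactly those with that prefix.
Words under "ikohoc": ikohocs
Count: 1

1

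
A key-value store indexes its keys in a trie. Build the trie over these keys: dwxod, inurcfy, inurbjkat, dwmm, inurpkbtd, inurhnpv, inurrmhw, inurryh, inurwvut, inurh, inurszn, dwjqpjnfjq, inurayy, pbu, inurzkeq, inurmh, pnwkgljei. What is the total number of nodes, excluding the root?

Insert word by word; a character creates a node only if that edge doesn't already exist:
  "dwxod" → 5 new (d, w, x, o, d)
  "inurcfy" → 7 new (i, n, u, r, c, f, y)
  "inurbjkat" → prefix "inur" already present; 5 new (b, j, k, a, t)
  "dwmm" → prefix "dw" already present; 2 new (m, m)
  "inurpkbtd" → prefix "inur" already present; 5 new (p, k, b, t, d)
  "inurhnpv" → prefix "inur" already present; 4 new (h, n, p, v)
  "inurrmhw" → prefix "inur" already present; 4 new (r, m, h, w)
  "inurryh" → prefix "inurr" already present; 2 new (y, h)
  "inurwvut" → prefix "inur" already present; 4 new (w, v, u, t)
  "inurh" → prefix "inurh" already present; 0 new (none)
  "inurszn" → prefix "inur" already present; 3 new (s, z, n)
  "dwjqpjnfjq" → prefix "dw" already present; 8 new (j, q, p, j, n, f, j, q)
  "inurayy" → prefix "inur" already present; 3 new (a, y, y)
  "pbu" → 3 new (p, b, u)
  "inurzkeq" → prefix "inur" already present; 4 new (z, k, e, q)
  "inurmh" → prefix "inur" already present; 2 new (m, h)
  "pnwkgljei" → prefix "p" already present; 8 new (n, w, k, g, l, j, e, i)
Total nodes = 5 + 7 + 5 + 2 + 5 + 4 + 4 + 2 + 4 + 0 + 3 + 8 + 3 + 3 + 4 + 2 + 8 = 69

69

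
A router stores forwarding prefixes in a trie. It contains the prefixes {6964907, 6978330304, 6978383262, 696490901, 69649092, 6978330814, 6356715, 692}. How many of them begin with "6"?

Walk to "6"; the words in its subtree are exactly those with that prefix.
Words under "6": 6356715, 692, 6964907, 696490901, 69649092, 6978330304, 6978330814, 6978383262
Count: 8

8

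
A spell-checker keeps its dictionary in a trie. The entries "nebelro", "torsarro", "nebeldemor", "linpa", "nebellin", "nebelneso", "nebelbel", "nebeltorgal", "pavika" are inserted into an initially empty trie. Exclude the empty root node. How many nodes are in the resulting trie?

47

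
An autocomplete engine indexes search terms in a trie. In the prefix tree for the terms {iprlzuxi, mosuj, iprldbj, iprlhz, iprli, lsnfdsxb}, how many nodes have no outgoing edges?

6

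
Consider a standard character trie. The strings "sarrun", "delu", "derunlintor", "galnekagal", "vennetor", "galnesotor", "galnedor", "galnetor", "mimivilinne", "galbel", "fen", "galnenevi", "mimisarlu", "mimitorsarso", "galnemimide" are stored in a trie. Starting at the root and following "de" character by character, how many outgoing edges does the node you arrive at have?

Follow the path "de" to its node, then look at its outgoing edges.
Distinct next characters after "de": l, r.
That node has 2 child edges.

2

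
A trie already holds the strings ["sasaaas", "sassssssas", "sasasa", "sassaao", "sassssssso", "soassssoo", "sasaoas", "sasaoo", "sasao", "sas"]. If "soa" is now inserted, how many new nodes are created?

0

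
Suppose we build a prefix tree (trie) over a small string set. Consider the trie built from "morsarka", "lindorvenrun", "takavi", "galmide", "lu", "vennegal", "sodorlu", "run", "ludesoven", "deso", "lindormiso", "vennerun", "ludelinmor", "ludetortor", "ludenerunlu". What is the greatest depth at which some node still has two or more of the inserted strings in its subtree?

The deepest shared node is where two words last agree before diverging.
"lindormiso" and "lindorvenrun" agree on "lindor" (6 characters) before diverging; nothing deeper is shared.
Longest shared-prefix length: 6

6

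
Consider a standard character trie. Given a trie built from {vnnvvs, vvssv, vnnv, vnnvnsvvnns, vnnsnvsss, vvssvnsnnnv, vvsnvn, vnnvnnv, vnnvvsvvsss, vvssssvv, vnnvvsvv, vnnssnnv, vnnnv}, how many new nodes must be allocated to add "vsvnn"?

"v" is already a path in the trie; the remaining "svnn" must be added.
New nodes needed: |"vsvnn"| − 1 = 5 − 1 = 4.

4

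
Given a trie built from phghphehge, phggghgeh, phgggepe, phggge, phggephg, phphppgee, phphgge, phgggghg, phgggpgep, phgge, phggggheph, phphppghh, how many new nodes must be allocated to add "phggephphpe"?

Walking "phggephphpe" from the root, the first 7 characters ("phggeph") follow existing edges; "p" is the first miss.
So 11 − 7 = 4 new nodes.

4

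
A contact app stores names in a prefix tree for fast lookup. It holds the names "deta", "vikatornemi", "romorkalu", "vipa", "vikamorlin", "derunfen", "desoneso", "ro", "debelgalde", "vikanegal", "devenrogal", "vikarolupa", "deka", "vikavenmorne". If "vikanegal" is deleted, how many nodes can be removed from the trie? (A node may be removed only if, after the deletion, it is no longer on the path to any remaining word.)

5

After clearing the end-marker at "vikanegal", prune upward until reaching a node still needed by another word.
The suffix "negal" (5 nodes) is used only by "vikanegal"; the node for "vika" still has the child "t", so pruning stops there.
Nodes removed: 5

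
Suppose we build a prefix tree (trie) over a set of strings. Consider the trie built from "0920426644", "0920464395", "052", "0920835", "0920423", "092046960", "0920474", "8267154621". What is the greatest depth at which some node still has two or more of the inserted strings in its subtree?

Equivalently: take the maximum, over all pairs, of their longest common prefix length.
"0920423" and "0920426644" agree on "092042" (6 characters) before diverging; nothing deeper is shared.
Longest shared-prefix length: 6

6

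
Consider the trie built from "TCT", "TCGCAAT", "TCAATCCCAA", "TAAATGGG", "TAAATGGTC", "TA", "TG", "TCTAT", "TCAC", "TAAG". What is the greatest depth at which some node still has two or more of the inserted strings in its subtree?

The deepest shared node is where two words last agree before diverging.
"TAAATGGG" and "TAAATGGTC" agree on "TAAATGG" (7 characters) before diverging; nothing deeper is shared.
Longest shared-prefix length: 7

7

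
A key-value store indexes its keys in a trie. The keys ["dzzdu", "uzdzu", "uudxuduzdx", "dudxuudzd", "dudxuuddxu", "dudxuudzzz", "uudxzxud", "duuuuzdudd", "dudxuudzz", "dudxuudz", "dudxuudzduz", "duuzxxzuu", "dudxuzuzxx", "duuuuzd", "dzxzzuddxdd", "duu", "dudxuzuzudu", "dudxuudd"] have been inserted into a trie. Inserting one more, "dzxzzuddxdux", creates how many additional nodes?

Walking "dzxzzuddxdux" from the root, the first 10 characters ("dzxzzuddxd") follow existing edges; "u" is the first miss.
New nodes needed: |"dzxzzuddxdux"| − 10 = 12 − 10 = 2.

2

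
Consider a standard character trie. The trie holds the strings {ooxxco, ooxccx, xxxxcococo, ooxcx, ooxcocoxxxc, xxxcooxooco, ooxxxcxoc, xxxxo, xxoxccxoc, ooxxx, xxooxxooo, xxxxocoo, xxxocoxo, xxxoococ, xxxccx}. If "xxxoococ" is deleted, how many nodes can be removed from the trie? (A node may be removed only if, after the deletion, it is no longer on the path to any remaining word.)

4

Walk "xxxoococ" from the leaf back toward the root, removing each node that no remaining word uses.
The suffix "ococ" (4 nodes) is used only by "xxxoococ"; the node for "xxxo" still has the child "c", so pruning stops there.
Nodes removed: 4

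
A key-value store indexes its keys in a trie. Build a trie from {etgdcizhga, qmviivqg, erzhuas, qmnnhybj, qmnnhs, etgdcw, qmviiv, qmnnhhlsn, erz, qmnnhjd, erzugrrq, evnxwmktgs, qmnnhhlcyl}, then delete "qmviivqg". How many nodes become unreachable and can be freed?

2

After clearing the end-marker at "qmviivqg", prune upward until reaching a node still needed by another word.
The suffix "qg" (2 nodes) is used only by "qmviivqg"; "qmviiv" is itself a stored word, so pruning stops there.
Nodes removed: 2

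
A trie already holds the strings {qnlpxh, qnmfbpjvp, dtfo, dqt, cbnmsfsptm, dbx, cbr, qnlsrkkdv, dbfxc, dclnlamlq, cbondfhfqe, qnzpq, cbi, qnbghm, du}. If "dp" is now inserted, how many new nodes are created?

1

"d" is already a path in the trie; the remaining "p" must be added.
Each of the 1 remaining characters creates one node.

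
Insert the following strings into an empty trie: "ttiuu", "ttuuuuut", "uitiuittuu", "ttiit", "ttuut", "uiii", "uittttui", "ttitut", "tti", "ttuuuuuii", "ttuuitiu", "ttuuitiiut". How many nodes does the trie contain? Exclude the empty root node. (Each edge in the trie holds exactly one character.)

For each word, the new-node count is its length minus the longest prefix already in the trie:
  "ttiuu" → 5 new (t, t, i, u, u)
  "ttuuuuut" → prefix "tt" already present; 6 new (u, u, u, u, u, t)
  "uitiuittuu" → 10 new (u, i, t, i, u, i, t, t, u, u)
  "ttiit" → prefix "tti" already present; 2 new (i, t)
  "ttuut" → prefix "ttuu" already present; 1 new (t)
  "uiii" → prefix "ui" already present; 2 new (i, i)
  "uittttui" → prefix "uit" already present; 5 new (t, t, t, u, i)
  "ttitut" → prefix "tti" already present; 3 new (t, u, t)
  "tti" → prefix "tti" already present; 0 new (none)
  "ttuuuuuii" → prefix "ttuuuuu" already present; 2 new (i, i)
  "ttuuitiu" → prefix "ttuu" already present; 4 new (i, t, i, u)
  "ttuuitiiut" → prefix "ttuuiti" already present; 3 new (i, u, t)
Total nodes = 5 + 6 + 10 + 2 + 1 + 2 + 5 + 3 + 0 + 2 + 4 + 3 = 43

43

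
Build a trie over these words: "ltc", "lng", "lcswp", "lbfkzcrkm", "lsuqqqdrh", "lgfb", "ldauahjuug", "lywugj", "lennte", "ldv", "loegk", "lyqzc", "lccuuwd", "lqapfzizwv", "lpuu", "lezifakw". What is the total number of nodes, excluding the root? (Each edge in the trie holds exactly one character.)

78

Count nodes per top-level branch (shared prefixes stored once):
  'l'-branch (lbfkzcrkm, lccuuwd, lcswp, ldauahjuug, ldv, lennte, lezifakw, lgfb, lng, loegk, lpuu, lqapfzizwv, lsuqqqdrh, ltc, lyqzc, lywugj): 78 nodes
Sum: 78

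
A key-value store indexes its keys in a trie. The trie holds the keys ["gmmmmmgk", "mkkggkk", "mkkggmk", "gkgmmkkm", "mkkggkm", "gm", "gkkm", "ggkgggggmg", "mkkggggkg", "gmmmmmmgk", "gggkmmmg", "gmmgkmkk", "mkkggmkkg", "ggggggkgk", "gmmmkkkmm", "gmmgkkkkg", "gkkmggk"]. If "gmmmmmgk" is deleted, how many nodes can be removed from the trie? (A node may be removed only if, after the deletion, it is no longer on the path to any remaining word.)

2

Walk "gmmmmmgk" from the leaf back toward the root, removing each node that no remaining word uses.
The suffix "gk" (2 nodes) is used only by "gmmmmmgk"; the node for "gmmmmm" still has the child "m", so pruning stops there.
Nodes removed: 2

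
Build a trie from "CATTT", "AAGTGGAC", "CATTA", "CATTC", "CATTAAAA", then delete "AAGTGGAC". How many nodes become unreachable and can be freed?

8

After clearing the end-marker at "AAGTGGAC", prune upward until reaching a node still needed by another word.
No other word shares any prefix with "AAGTGGAC", so all 8 of its nodes go.
Nodes removed: 8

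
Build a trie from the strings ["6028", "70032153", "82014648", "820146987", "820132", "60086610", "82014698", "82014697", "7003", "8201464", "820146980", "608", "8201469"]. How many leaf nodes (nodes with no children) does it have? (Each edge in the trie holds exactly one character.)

A leaf is a node with no children — equivalently, the end of a word that is not a proper prefix of any other stored word.
Those words: "60086610", "6028", "608", "70032153", "820132", "82014648", "82014697", "820146980", "820146987"
Leaf count: 9

9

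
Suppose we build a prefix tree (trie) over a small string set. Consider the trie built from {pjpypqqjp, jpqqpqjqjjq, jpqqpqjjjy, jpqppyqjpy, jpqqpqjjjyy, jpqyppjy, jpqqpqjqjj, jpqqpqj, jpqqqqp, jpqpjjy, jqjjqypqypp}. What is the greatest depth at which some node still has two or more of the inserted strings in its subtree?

Equivalently: take the maximum, over all pairs, of their longest common prefix length.
e.g. "jpqqpqjjjy" and "jpqqpqjjjyy" share the prefix "jpqqpqjjjy" of length 10; no pair shares a longer one.
Longest shared-prefix length: 10

10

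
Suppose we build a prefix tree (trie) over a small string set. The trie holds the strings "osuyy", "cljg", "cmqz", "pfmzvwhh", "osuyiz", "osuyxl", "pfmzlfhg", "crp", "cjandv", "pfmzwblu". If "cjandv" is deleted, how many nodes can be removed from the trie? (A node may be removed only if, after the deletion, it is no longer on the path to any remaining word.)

Walk "cjandv" from the leaf back toward the root, removing each node that no remaining word uses.
The suffix "jandv" (5 nodes) is used only by "cjandv"; the node for "c" still has the child "l", so pruning stops there.
Nodes removed: 5

5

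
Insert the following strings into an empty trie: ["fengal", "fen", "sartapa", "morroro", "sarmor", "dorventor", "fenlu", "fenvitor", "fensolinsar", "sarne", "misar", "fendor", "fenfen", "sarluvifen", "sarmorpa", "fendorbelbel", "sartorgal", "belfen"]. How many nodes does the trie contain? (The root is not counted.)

Insert word by word; a character creates a node only if that edge doesn't already exist:
  "fengal" → 6 new (f, e, n, g, a, l)
  "fen" → prefix "fen" already present; 0 new (none)
  "sartapa" → 7 new (s, a, r, t, a, p, a)
  "morroro" → 7 new (m, o, r, r, o, r, o)
  "sarmor" → prefix "sar" already present; 3 new (m, o, r)
  "dorventor" → 9 new (d, o, r, v, e, n, t, o, r)
  "fenlu" → prefix "fen" already present; 2 new (l, u)
  "fenvitor" → prefix "fen" already present; 5 new (v, i, t, o, r)
  "fensolinsar" → prefix "fen" already present; 8 new (s, o, l, i, n, s, a, r)
  "sarne" → prefix "sar" already present; 2 new (n, e)
  "misar" → prefix "m" already present; 4 new (i, s, a, r)
  "fendor" → prefix "fen" already present; 3 new (d, o, r)
  "fenfen" → prefix "fen" already present; 3 new (f, e, n)
  "sarluvifen" → prefix "sar" already present; 7 new (l, u, v, i, f, e, n)
  "sarmorpa" → prefix "sarmor" already present; 2 new (p, a)
  "fendorbelbel" → prefix "fendor" already present; 6 new (b, e, l, b, e, l)
  "sartorgal" → prefix "sart" already present; 5 new (o, r, g, a, l)
  "belfen" → 6 new (b, e, l, f, e, n)
Total nodes = 6 + 0 + 7 + 7 + 3 + 9 + 2 + 5 + 8 + 2 + 4 + 3 + 3 + 7 + 2 + 6 + 5 + 6 = 85

85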